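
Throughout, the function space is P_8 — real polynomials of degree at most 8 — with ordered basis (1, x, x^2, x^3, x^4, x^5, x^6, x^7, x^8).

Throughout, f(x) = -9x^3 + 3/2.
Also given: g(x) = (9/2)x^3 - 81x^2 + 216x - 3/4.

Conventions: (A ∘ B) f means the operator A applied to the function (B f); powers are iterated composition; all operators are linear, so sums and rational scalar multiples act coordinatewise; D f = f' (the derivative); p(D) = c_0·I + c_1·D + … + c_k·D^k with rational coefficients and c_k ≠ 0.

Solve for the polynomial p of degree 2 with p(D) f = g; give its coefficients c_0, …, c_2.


D^0 f = -9x^3 + 3/2
D^1 f = -27x^2
D^2 f = -54x
matching coefficients of g against c_0 f + c_1 Df + … from the top degree down determines the c_i
solution: c_0 = -1/2, c_1 = 3, c_2 = -4

p(D) = -(1/2)·I + 3·D − 4·D^2, i.e. c_0 = -1/2, c_1 = 3, c_2 = -4


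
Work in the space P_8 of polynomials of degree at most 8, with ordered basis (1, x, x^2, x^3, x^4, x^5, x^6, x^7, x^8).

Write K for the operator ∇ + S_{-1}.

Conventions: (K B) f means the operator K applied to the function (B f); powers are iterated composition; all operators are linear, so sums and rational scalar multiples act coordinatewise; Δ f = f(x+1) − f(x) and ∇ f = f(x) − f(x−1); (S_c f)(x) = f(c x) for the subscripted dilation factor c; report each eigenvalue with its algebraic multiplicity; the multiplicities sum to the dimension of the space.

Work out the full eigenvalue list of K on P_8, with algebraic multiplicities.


λ = -1 (multiplicity 4), λ = 1 (multiplicity 5)

image of 1: 1
image of x: -x + 1
image of x^2: x^2 + 2x - 1
image of x^3: -x^3 + 3x^2 - 3x + 1
image of x^4: x^4 + 4x^3 - 6x^2 + 4x - 1
image of x^5: -x^5 + 5x^4 - 10x^3 + 10x^2 - 5x + 1
image of x^6: x^6 + 6x^5 - 15x^4 + 20x^3 - 15x^2 + 6x - 1
image of x^7: -x^7 + 7x^6 - 21x^5 + 35x^4 - 35x^3 + 21x^2 - 7x + 1
image of x^8: x^8 + 8x^7 - 28x^6 + 56x^5 - 70x^4 + 56x^3 - 28x^2 + 8x - 1
the matrix is upper triangular; its diagonal is (1, -1, 1, -1, 1, -1, 1, -1, 1)
for a triangular matrix the eigenvalues are the diagonal entries, with algebraic multiplicity their repetition count


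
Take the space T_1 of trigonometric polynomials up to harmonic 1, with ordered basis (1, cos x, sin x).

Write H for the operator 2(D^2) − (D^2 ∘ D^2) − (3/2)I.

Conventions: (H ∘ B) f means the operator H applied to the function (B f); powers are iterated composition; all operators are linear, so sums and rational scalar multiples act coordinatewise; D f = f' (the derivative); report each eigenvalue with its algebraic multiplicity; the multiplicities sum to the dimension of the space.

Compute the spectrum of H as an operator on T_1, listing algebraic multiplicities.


λ = -9/2 (multiplicity 2), λ = -3/2 (multiplicity 1)

image of 1: -3/2
image of cos x: -(9/2)cos x
image of sin x: -(9/2)sin x
the matrix is diagonal; its diagonal is (-3/2, -9/2, -9/2)
for a triangular matrix the eigenvalues are the diagonal entries, with algebraic multiplicity their repetition count


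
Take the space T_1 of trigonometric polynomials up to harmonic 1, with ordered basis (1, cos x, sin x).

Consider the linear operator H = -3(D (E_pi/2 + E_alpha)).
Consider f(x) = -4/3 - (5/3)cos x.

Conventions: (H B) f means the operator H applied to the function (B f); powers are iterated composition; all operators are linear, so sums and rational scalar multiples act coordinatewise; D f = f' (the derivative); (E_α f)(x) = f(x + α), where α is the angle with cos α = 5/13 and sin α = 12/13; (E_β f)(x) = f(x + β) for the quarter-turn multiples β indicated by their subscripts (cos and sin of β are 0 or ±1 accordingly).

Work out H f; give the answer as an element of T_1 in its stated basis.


the result is g(x) = -(125/13)cos x - (25/13)sin x

E_pi/2 f = -4/3 + (5/3)sin x
E_alpha f = -4/3 - (25/39)cos x + (20/13)sin x
(E_pi/2 + E_alpha) f = -8/3 - (25/39)cos x + (125/39)sin x
D (E_pi/2 + E_alpha) f = (125/39)cos x + (25/39)sin x
(-3(D (E_pi/2 + E_alpha))) f = -(125/13)cos x - (25/13)sin x


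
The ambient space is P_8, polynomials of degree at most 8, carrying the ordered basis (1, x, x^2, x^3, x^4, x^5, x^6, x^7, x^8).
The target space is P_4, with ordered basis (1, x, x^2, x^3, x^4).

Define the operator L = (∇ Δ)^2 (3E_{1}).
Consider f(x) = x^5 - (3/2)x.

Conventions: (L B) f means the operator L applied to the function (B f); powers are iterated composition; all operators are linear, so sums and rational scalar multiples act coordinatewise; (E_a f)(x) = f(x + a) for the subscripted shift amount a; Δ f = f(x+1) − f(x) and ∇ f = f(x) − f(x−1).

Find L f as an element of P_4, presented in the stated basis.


the result is g(x) = 360x + 360

E_{1} f = x^5 + 5x^4 + 10x^3 + 10x^2 + (7/2)x - 1/2
(3E_{1}) f = 3x^5 + 15x^4 + 30x^3 + 30x^2 + (21/2)x - 3/2
Δ (3E_{1}) f = 15x^4 + 90x^3 + 210x^2 + 225x + 177/2
∇ Δ (3E_{1}) f = 60x^3 + 180x^2 + 210x + 90
Δ (∇ Δ) (3E_{1}) f = 180x^2 + 540x + 450
∇ Δ (∇ Δ) (3E_{1}) f = 360x + 360


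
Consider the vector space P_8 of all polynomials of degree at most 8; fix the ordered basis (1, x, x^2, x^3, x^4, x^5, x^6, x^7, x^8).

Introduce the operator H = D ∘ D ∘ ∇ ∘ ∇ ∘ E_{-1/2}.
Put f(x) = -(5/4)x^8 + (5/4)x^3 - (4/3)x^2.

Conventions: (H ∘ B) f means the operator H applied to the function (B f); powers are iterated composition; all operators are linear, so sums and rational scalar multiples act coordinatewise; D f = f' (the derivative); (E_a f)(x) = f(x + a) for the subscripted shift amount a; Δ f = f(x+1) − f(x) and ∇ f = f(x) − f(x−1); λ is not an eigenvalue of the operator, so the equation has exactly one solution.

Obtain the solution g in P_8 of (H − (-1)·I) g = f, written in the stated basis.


the image equals g(x) = -(5/4)x^8 + 2100x^4 - (50395/4)x^3 + (91346/3)x^2 - 34650x - 139615/4

write g with unknown coordinates in the stated basis and equate coefficients in (H − (-1)·I) g = f
solving from the highest basis element down gives g = -(5/4)x^8 + 2100x^4 - (50395/4)x^3 + (91346/3)x^2 - 34650x - 139615/4
check: H g = -2100x^4 + 12600x^3 - 30450x^2 + 34650x + 139615/4
so H g − (-1)·g = -(5/4)x^8 + (5/4)x^3 - (4/3)x^2 = f ✓


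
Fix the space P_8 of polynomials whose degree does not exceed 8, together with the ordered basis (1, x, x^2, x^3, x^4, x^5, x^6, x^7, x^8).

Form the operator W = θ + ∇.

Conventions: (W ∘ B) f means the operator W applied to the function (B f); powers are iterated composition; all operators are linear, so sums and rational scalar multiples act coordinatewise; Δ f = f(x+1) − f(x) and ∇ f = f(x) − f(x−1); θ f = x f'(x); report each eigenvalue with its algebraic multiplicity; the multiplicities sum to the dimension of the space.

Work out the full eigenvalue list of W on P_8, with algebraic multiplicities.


λ = 0 (multiplicity 1), λ = 1 (multiplicity 1), λ = 2 (multiplicity 1), λ = 3 (multiplicity 1), λ = 4 (multiplicity 1), λ = 5 (multiplicity 1), λ = 6 (multiplicity 1), λ = 7 (multiplicity 1), λ = 8 (multiplicity 1)

image of 1: 0
image of x: x + 1
image of x^2: 2x^2 + 2x - 1
image of x^3: 3x^3 + 3x^2 - 3x + 1
image of x^4: 4x^4 + 4x^3 - 6x^2 + 4x - 1
image of x^5: 5x^5 + 5x^4 - 10x^3 + 10x^2 - 5x + 1
image of x^6: 6x^6 + 6x^5 - 15x^4 + 20x^3 - 15x^2 + 6x - 1
image of x^7: 7x^7 + 7x^6 - 21x^5 + 35x^4 - 35x^3 + 21x^2 - 7x + 1
image of x^8: 8x^8 + 8x^7 - 28x^6 + 56x^5 - 70x^4 + 56x^3 - 28x^2 + 8x - 1
the matrix is upper triangular; its diagonal is (0, 1, 2, 3, 4, 5, 6, 7, 8)
for a triangular matrix the eigenvalues are the diagonal entries, with algebraic multiplicity their repetition count


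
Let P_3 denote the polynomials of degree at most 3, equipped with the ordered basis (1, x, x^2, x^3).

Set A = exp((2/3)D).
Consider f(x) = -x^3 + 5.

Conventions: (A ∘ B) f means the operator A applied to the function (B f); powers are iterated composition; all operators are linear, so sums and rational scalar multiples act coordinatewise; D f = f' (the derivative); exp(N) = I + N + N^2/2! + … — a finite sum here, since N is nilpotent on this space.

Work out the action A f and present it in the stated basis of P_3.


g(x) = -x^3 - 2x^2 - (4/3)x + 127/27

order-1 term: -2x^2
order-2 term: -(4/3)x
order-3 term: -8/27
the series for exp((2/3)D) f terminates at order 3
exp((2/3)D) f = -x^3 - 2x^2 - (4/3)x + 127/27


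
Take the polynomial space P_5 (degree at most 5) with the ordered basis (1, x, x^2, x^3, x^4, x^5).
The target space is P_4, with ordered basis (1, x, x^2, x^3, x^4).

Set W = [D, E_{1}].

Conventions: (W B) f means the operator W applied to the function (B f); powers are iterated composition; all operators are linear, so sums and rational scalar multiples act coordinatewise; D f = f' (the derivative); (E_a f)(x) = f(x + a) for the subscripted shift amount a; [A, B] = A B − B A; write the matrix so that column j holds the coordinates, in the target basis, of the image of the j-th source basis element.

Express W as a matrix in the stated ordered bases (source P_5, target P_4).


the matrix is [[0, 0, 0, 0, 0, 0]; [0, 0, 0, 0, 0, 0]; [0, 0, 0, 0, 0, 0]; [0, 0, 0, 0, 0, 0]; [0, 0, 0, 0, 0, 0]] (rows listed top to bottom)

image of 1: 0
image of x: 0
image of x^2: 0
image of x^3: 0
image of x^4: 0
image of x^5: 0
each image's coordinates form column j of the matrix


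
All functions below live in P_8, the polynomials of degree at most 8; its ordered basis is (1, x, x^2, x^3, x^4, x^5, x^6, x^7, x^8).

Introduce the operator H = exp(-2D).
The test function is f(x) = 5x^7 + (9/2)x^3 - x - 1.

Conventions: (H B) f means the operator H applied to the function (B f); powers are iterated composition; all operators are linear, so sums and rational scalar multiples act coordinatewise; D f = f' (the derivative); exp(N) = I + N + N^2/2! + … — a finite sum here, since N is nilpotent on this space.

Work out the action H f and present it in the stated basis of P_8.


order-1 term: -70x^6 - 27x^2 + 2
order-2 term: 420x^5 + 54x
order-3 term: -1400x^4 - 36
order-4 term: 2800x^3
order-5 term: -3360x^2
order-6 term: 2240x
order-7 term: -640
the series for exp(-2D) f terminates at order 7
exp(-2D) f = 5x^7 - 70x^6 + 420x^5 - 1400x^4 + (5609/2)x^3 - 3387x^2 + 2293x - 675

g(x) = 5x^7 - 70x^6 + 420x^5 - 1400x^4 + (5609/2)x^3 - 3387x^2 + 2293x - 675


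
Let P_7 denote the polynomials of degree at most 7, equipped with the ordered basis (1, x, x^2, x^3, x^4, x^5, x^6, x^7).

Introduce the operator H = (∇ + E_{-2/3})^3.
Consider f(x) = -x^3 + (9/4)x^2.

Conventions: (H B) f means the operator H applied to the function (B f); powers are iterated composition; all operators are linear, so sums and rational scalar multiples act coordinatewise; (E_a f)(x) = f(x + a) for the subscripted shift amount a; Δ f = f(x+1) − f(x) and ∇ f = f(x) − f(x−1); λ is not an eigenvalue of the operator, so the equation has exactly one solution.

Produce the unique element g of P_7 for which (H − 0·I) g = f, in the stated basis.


write g with unknown coordinates in the stated basis and equate coefficients in (H − 0·I) g = f
solving from the highest basis element down gives g = -x^3 + (21/4)x^2 - (27/2)x + 71/4
check: H g = -x^3 + (9/4)x^2
so H g − 0·g = -x^3 + (9/4)x^2 = f ✓

the image equals g(x) = -x^3 + (21/4)x^2 - (27/2)x + 71/4


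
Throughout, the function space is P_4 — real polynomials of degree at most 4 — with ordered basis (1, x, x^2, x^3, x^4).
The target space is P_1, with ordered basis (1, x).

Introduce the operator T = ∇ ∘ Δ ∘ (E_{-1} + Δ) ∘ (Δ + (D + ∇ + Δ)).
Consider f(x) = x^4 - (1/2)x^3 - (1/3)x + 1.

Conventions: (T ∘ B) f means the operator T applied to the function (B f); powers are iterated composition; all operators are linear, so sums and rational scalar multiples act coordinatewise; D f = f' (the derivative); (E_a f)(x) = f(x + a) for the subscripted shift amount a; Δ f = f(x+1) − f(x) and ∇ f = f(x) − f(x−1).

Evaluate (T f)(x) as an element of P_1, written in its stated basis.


the image equals g(x) = 96x

Δ f = 4x^3 + (9/2)x^2 + (5/2)x + 1/6
D f = 4x^3 - (3/2)x^2 - 1/3
∇ f = 4x^3 - (15/2)x^2 + (11/2)x - 11/6
Δ f = 4x^3 + (9/2)x^2 + (5/2)x + 1/6
(D + ∇ + Δ) f = 12x^3 - (9/2)x^2 + 8x - 2
(Δ + (D + ∇ + Δ)) f = 16x^3 + (21/2)x - 11/6
E_{-1} (Δ + (D + ∇ + Δ)) f = 16x^3 - 48x^2 + (117/2)x - 85/3
Δ (Δ + (D + ∇ + Δ)) f = 48x^2 + 48x + 53/2
(E_{-1} + Δ) (Δ + (D + ∇ + Δ)) f = 16x^3 + (213/2)x - 11/6
Δ (E_{-1} + Δ) (Δ + (D + ∇ + Δ)) f = 48x^2 + 48x + 245/2
∇ (Δ ∘ (E_{-1} + Δ)) (Δ + (D + ∇ + Δ)) f = 96x


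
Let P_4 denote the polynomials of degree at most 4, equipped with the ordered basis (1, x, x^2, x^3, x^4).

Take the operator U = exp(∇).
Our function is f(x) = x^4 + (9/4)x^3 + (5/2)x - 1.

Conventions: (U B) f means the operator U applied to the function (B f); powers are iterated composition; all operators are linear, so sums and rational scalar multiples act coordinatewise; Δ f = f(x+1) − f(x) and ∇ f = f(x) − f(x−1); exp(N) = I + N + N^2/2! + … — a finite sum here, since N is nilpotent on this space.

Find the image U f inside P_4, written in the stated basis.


g(x) = x^4 + (25/4)x^3 + (27/4)x^2 - (3/2)x + 1/4

order-1 term: 4x^3 + (3/4)x^2 - (11/4)x + 15/4
order-2 term: 6x^2 - (21/4)x + 1/4
order-3 term: 4x - 15/4
order-4 term: 1
the series for exp(∇) f terminates at order 4
exp(∇) f = x^4 + (25/4)x^3 + (27/4)x^2 - (3/2)x + 1/4


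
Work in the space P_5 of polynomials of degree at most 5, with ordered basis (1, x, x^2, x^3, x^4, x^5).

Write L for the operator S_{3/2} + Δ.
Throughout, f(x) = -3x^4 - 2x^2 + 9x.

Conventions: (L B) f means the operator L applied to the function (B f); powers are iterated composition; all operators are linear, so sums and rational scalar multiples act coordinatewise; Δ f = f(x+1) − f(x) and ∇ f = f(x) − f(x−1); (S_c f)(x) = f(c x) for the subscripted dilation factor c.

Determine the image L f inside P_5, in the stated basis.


S_{3/2} f = -(243/16)x^4 - (9/2)x^2 + (27/2)x
Δ f = -12x^3 - 18x^2 - 16x + 4
(S_{3/2} + Δ) f = -(243/16)x^4 - 12x^3 - (45/2)x^2 - (5/2)x + 4

g(x) = -(243/16)x^4 - 12x^3 - (45/2)x^2 - (5/2)x + 4


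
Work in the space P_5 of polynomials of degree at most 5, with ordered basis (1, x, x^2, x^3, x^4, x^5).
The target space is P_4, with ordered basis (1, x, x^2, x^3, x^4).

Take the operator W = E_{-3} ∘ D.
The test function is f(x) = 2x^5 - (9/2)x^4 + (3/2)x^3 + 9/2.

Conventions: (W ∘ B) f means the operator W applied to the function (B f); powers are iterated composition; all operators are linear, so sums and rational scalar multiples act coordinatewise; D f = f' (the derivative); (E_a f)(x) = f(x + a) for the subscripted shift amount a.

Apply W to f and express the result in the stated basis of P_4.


the image equals g(x) = 10x^4 - 138x^3 + (1413/2)x^2 - 1593x + 2673/2

D f = 10x^4 - 18x^3 + (9/2)x^2
E_{-3} D f = 10x^4 - 138x^3 + (1413/2)x^2 - 1593x + 2673/2


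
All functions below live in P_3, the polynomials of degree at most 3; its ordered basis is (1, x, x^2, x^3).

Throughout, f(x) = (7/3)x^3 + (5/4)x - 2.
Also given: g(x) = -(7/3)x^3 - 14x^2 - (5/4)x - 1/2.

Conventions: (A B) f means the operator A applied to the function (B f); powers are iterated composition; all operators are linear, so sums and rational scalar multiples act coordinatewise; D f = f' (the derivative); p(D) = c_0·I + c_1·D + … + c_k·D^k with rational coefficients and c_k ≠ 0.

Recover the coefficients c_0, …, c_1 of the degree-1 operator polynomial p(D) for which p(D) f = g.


D^0 f = (7/3)x^3 + (5/4)x - 2
D^1 f = 7x^2 + 5/4
matching coefficients of g against c_0 f + c_1 Df + … from the top degree down determines the c_i
solution: c_0 = -1, c_1 = -2

c_0 = -1, c_1 = -2


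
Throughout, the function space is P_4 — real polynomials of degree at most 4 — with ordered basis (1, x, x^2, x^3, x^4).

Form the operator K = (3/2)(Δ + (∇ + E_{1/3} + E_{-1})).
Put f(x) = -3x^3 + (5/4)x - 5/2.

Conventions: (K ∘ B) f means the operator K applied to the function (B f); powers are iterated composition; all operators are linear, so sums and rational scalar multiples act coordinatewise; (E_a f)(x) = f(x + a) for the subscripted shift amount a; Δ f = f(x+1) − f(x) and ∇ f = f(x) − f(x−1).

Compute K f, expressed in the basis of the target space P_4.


Δ f = -9x^2 - 9x - 7/4
∇ f = -9x^2 + 9x - 7/4
E_{1/3} f = -3x^3 - 3x^2 + (1/4)x - 79/36
E_{-1} f = -3x^3 + 9x^2 - (31/4)x - 3/4
(∇ + E_{1/3} + E_{-1}) f = -6x^3 - 3x^2 + (3/2)x - 169/36
(Δ + (∇ + E_{1/3} + E_{-1})) f = -6x^3 - 12x^2 - (15/2)x - 58/9
((3/2)(Δ + (∇ + E_{1/3} + E_{-1}))) f = -9x^3 - 18x^2 - (45/4)x - 29/3

g(x) = -9x^3 - 18x^2 - (45/4)x - 29/3


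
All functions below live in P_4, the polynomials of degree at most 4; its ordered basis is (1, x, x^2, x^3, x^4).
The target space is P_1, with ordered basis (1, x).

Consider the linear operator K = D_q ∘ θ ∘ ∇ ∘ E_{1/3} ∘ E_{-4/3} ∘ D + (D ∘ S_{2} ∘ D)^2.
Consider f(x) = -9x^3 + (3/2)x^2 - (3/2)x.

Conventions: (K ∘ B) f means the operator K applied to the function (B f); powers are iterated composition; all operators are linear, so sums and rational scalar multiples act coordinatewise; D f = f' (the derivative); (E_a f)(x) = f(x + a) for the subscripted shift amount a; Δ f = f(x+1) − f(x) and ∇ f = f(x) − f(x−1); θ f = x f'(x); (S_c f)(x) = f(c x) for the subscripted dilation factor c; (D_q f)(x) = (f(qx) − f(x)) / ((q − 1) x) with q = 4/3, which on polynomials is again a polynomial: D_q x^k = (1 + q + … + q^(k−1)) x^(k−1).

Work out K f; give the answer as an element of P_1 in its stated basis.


the result is g(x) = -54

D f = -27x^2 + 3x - 3/2
E_{-4/3} D f = -27x^2 + 75x - 107/2
E_{1/3} E_{-4/3} D f = -27x^2 + 57x - 63/2
∇ (E_{1/3} ∘ E_{-4/3}) D f = -54x + 84
θ ∇ (E_{1/3} ∘ E_{-4/3}) D f = -54x
D_q θ ∇ (E_{1/3} ∘ E_{-4/3}) D f = -54
D f = -27x^2 + 3x - 3/2
S_{2} D f = -108x^2 + 6x - 3/2
D S_{2} D f = -216x + 6
D (D ∘ S_{2} ∘ D) f = -216
S_{2} D (D ∘ S_{2} ∘ D) f = -216
D S_{2} D (D ∘ S_{2} ∘ D) f = 0
(D_q ∘ θ ∘ ∇ ∘ E_{1/3} ∘ E_{-4/3} ∘ D + (D ∘ S_{2} ∘ D)^2) f = -54


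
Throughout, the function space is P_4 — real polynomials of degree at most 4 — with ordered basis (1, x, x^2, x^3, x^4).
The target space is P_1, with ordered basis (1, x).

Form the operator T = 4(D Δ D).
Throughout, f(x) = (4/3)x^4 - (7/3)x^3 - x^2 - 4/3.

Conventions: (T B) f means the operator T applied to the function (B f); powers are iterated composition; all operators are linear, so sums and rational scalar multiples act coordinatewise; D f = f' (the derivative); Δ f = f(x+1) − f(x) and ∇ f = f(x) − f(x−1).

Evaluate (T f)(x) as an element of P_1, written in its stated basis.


the image equals g(x) = 128x + 8

D f = (16/3)x^3 - 7x^2 - 2x
Δ D f = 16x^2 + 2x - 11/3
D Δ D f = 32x + 2
(4(D Δ D)) f = 128x + 8


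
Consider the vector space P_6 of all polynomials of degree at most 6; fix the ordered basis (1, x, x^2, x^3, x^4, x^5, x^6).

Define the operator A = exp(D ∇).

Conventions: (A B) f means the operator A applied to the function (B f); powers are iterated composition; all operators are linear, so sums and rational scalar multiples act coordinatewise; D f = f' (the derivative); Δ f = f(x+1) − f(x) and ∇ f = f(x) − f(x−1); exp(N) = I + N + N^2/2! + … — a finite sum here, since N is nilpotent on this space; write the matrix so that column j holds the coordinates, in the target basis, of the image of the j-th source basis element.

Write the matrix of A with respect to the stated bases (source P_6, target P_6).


image of 1: 1
image of x: x
image of x^2: x^2 + 2
image of x^3: x^3 + 6x - 3
image of x^4: x^4 + 12x^2 - 12x + 16
image of x^5: x^5 + 20x^3 - 30x^2 + 80x - 65
image of x^6: x^6 + 30x^4 - 60x^3 + 240x^2 - 390x + 336
each image's coordinates form column j of the matrix

the matrix is [[1, 0, 2, -3, 16, -65, 336]; [0, 1, 0, 6, -12, 80, -390]; [0, 0, 1, 0, 12, -30, 240]; [0, 0, 0, 1, 0, 20, -60]; [0, 0, 0, 0, 1, 0, 30]; [0, 0, 0, 0, 0, 1, 0]; [0, 0, 0, 0, 0, 0, 1]] (rows listed top to bottom)


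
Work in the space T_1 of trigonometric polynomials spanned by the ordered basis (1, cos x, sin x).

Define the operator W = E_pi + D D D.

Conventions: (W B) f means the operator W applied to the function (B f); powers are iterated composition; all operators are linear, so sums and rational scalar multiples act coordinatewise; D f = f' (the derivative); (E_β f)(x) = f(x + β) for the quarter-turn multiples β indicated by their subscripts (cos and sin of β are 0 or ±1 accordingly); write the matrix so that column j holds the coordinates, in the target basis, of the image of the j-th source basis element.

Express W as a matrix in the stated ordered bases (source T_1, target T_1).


image of 1: 1
image of cos x: -cos x + sin x
image of sin x: -cos x - sin x
each image's coordinates form column j of the matrix

the matrix is [[1, 0, 0]; [0, -1, -1]; [0, 1, -1]] (rows listed top to bottom)


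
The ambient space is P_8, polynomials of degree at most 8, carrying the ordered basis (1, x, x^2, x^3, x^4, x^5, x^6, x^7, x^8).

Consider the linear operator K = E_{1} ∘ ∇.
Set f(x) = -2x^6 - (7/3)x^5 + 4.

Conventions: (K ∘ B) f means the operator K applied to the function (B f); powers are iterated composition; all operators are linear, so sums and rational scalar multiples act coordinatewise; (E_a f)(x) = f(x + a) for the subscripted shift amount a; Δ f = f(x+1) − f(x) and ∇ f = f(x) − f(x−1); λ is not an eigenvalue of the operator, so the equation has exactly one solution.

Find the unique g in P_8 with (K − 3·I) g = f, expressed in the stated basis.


write g with unknown coordinates in the stated basis and equate coefficients in (K − 3·I) g = f
solving from the highest basis element down gives g = (2/3)x^6 + (19/9)x^5 + (185/27)x^4 + (1670/81)x^3 + (3620/81)x^2 + (15649/243)x + 32887/729
check: K g = 4x^5 + (185/9)x^4 + (1670/27)x^3 + (3620/27)x^2 + (15649/81)x + 33859/243
so K g − 3·g = -2x^6 - (7/3)x^5 + 4 = f ✓

g(x) = (2/3)x^6 + (19/9)x^5 + (185/27)x^4 + (1670/81)x^3 + (3620/81)x^2 + (15649/243)x + 32887/729


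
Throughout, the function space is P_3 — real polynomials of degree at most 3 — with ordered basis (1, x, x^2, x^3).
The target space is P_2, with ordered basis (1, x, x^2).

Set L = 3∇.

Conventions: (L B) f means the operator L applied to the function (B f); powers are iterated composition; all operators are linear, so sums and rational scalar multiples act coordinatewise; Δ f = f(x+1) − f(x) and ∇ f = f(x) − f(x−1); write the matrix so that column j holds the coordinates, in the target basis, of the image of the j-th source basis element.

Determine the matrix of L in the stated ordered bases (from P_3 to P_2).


the matrix is [[0, 3, -3, 3]; [0, 0, 6, -9]; [0, 0, 0, 9]] (rows listed top to bottom)

image of 1: 0
image of x: 3
image of x^2: 6x - 3
image of x^3: 9x^2 - 9x + 3
each image's coordinates form column j of the matrix


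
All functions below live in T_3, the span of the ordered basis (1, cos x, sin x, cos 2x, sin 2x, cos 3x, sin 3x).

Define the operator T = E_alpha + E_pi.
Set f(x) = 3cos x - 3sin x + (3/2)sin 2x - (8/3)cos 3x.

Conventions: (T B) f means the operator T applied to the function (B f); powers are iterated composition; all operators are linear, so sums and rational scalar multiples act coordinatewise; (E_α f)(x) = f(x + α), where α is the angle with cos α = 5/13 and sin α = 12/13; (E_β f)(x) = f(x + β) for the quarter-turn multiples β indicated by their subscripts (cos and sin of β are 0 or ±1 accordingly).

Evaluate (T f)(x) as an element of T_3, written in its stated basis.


E_alpha f = -(21/13)cos x - (51/13)sin x + (180/169)cos 2x - (357/338)sin 2x + (16280/6591)cos 3x - (2208/2197)sin 3x
E_pi f = -3cos x + 3sin x + (3/2)sin 2x + (8/3)cos 3x
(E_alpha + E_pi) f = -(60/13)cos x - (12/13)sin x + (180/169)cos 2x + (75/169)sin 2x + (33856/6591)cos 3x - (2208/2197)sin 3x

the result is g(x) = -(60/13)cos x - (12/13)sin x + (180/169)cos 2x + (75/169)sin 2x + (33856/6591)cos 3x - (2208/2197)sin 3x


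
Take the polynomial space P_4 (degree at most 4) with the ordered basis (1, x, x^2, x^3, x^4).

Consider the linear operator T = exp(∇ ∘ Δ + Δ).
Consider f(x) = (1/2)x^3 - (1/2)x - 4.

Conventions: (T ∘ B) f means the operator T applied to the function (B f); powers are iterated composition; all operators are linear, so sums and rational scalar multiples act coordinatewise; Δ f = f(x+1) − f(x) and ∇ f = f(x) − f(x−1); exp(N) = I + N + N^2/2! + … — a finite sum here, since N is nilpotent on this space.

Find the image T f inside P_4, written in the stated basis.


order-1 term: (3/2)x^2 + (9/2)x
order-2 term: (3/2)x + 9/2
order-3 term: 1/2
the series for exp(∇ ∘ Δ + Δ) f terminates at order 3
exp(∇ ∘ Δ + Δ) f = (1/2)x^3 + (3/2)x^2 + (11/2)x + 1

the result is g(x) = (1/2)x^3 + (3/2)x^2 + (11/2)x + 1


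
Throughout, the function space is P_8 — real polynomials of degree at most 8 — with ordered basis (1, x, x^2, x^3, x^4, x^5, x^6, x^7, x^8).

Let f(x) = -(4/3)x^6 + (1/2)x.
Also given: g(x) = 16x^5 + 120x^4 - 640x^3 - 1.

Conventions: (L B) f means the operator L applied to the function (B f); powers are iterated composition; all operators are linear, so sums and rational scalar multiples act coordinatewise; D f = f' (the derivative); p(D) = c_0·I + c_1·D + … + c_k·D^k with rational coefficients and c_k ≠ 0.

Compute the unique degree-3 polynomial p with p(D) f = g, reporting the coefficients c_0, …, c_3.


D^0 f = -(4/3)x^6 + (1/2)x
D^1 f = -8x^5 + 1/2
D^2 f = -40x^4
D^3 f = -160x^3
matching coefficients of g against c_0 f + c_1 Df + … from the top degree down determines the c_i
solution: c_0 = 0, c_1 = -2, c_2 = -3, c_3 = 4

c_0 = 0, c_1 = -2, c_2 = -3, c_3 = 4


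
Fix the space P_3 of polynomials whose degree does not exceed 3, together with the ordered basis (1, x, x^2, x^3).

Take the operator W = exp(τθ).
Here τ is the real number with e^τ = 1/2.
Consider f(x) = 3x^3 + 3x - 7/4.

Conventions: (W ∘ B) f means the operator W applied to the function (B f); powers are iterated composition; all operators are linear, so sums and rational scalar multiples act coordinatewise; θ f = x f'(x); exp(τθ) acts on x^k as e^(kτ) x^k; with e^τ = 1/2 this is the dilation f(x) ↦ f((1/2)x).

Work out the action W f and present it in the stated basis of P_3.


g(x) = (3/8)x^3 + (3/2)x - 7/4

exp(τθ) x^k = e^(kτ) x^k; with e^τ = 1/2 this sends x^k to (1/2)^k x^k
x ↦ 1/2 x
x^3 ↦ 1/8 x^3
applying this coordinatewise to f: exp(τθ) f = (3/8)x^3 + (3/2)x - 7/4


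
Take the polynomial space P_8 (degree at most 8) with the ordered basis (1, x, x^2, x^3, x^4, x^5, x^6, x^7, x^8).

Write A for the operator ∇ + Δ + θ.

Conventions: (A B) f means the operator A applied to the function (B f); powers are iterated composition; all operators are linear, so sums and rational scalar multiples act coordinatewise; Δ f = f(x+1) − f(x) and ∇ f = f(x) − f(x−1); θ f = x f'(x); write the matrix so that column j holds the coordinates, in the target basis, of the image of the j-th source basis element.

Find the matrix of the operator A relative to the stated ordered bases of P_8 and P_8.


the matrix is [[0, 2, 0, 2, 0, 2, 0, 2, 0]; [0, 1, 4, 0, 8, 0, 12, 0, 16]; [0, 0, 2, 6, 0, 20, 0, 42, 0]; [0, 0, 0, 3, 8, 0, 40, 0, 112]; [0, 0, 0, 0, 4, 10, 0, 70, 0]; [0, 0, 0, 0, 0, 5, 12, 0, 112]; [0, 0, 0, 0, 0, 0, 6, 14, 0]; [0, 0, 0, 0, 0, 0, 0, 7, 16]; [0, 0, 0, 0, 0, 0, 0, 0, 8]] (rows listed top to bottom)

image of 1: 0
image of x: x + 2
image of x^2: 2x^2 + 4x
image of x^3: 3x^3 + 6x^2 + 2
image of x^4: 4x^4 + 8x^3 + 8x
image of x^5: 5x^5 + 10x^4 + 20x^2 + 2
image of x^6: 6x^6 + 12x^5 + 40x^3 + 12x
image of x^7: 7x^7 + 14x^6 + 70x^4 + 42x^2 + 2
image of x^8: 8x^8 + 16x^7 + 112x^5 + 112x^3 + 16x
each image's coordinates form column j of the matrix


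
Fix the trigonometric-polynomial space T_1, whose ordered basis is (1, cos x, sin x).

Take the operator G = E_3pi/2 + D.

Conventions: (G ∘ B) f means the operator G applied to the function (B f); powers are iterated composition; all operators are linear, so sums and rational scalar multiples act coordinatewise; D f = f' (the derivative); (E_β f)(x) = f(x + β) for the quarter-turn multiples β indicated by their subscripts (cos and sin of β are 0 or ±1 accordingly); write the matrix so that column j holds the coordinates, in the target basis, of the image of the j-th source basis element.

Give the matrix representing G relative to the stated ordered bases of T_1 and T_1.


image of 1: 1
image of cos x: 0
image of sin x: 0
each image's coordinates form column j of the matrix

the matrix is [[1, 0, 0]; [0, 0, 0]; [0, 0, 0]] (rows listed top to bottom)


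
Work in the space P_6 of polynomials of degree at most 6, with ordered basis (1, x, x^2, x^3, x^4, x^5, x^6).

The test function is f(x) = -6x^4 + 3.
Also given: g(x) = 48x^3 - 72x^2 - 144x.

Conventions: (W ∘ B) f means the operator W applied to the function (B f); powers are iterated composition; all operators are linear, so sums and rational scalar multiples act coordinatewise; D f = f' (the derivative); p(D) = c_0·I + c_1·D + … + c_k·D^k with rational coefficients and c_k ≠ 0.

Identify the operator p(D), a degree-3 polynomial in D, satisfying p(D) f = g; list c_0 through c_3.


D^0 f = -6x^4 + 3
D^1 f = -24x^3
D^2 f = -72x^2
D^3 f = -144x
matching coefficients of g against c_0 f + c_1 Df + … from the top degree down determines the c_i
solution: c_0 = 0, c_1 = -2, c_2 = 1, c_3 = 1

c_0 = 0, c_1 = -2, c_2 = 1, c_3 = 1


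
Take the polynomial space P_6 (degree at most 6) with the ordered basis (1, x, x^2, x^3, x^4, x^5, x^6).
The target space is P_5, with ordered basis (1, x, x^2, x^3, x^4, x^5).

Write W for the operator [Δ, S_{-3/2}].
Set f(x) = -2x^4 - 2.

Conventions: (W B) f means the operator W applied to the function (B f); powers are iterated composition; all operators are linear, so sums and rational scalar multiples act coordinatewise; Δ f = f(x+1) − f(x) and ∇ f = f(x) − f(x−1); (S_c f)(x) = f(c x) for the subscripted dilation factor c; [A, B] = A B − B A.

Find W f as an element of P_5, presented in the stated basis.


S_{-3/2} f = -(81/8)x^4 - 2
Δ S_{-3/2} f = -(81/2)x^3 - (243/4)x^2 - (81/2)x - 81/8
Δ f = -8x^3 - 12x^2 - 8x - 2
S_{-3/2} Δ f = 27x^3 - 27x^2 + 12x - 2
[Δ, S_{-3/2}] f = -(135/2)x^3 - (135/4)x^2 - (105/2)x - 65/8

the result is g(x) = -(135/2)x^3 - (135/4)x^2 - (105/2)x - 65/8


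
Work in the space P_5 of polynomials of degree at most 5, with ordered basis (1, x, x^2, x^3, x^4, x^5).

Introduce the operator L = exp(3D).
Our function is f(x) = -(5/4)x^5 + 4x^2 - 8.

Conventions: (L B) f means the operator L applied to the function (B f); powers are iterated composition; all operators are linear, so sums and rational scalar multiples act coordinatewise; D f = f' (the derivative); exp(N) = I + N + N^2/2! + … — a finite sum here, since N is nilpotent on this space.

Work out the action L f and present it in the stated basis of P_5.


the image equals g(x) = -(5/4)x^5 - (75/4)x^4 - (225/2)x^3 - (667/2)x^2 - (1929/4)x - 1103/4

order-1 term: -(75/4)x^4 + 24x
order-2 term: -(225/2)x^3 + 36
order-3 term: -(675/2)x^2
order-4 term: -(2025/4)x
order-5 term: -1215/4
the series for exp(3D) f terminates at order 5
exp(3D) f = -(5/4)x^5 - (75/4)x^4 - (225/2)x^3 - (667/2)x^2 - (1929/4)x - 1103/4


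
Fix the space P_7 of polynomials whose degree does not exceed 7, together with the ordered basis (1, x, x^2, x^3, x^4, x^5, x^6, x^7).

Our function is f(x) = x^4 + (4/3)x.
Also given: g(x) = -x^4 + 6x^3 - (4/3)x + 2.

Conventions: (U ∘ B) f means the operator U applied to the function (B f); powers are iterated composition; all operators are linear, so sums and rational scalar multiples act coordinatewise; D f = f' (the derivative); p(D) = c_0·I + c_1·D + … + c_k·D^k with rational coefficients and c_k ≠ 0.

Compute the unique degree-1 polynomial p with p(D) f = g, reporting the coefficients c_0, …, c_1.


c_0 = -1, c_1 = 3/2

D^0 f = x^4 + (4/3)x
D^1 f = 4x^3 + 4/3
matching coefficients of g against c_0 f + c_1 Df + … from the top degree down determines the c_i
solution: c_0 = -1, c_1 = 3/2


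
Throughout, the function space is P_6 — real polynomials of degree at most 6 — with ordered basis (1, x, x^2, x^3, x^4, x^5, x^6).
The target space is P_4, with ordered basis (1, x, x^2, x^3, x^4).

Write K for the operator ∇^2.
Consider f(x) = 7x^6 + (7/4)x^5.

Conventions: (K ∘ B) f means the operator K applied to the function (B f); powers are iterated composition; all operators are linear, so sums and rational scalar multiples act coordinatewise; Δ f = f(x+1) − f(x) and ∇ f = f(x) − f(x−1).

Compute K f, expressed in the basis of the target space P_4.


∇ f = 42x^5 - (385/4)x^4 + (245/2)x^3 - (175/2)x^2 + (133/4)x - 21/4
∇ ∇ f = 210x^4 - 805x^3 + 1365x^2 - (2275/2)x + 763/2

g(x) = 210x^4 - 805x^3 + 1365x^2 - (2275/2)x + 763/2


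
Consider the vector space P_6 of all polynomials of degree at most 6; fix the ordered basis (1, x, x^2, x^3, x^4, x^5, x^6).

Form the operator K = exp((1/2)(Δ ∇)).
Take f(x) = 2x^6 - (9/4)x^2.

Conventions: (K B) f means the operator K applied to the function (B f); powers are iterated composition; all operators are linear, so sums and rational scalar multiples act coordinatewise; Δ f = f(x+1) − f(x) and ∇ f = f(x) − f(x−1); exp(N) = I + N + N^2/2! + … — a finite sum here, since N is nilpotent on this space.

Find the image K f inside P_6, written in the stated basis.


order-1 term: 30x^4 + 30x^2 - 1/4
order-2 term: 90x^2 + 30
order-3 term: 30
the series for exp((1/2)(Δ ∇)) f terminates at order 3
exp((1/2)(Δ ∇)) f = 2x^6 + 30x^4 + (471/4)x^2 + 239/4

the result is g(x) = 2x^6 + 30x^4 + (471/4)x^2 + 239/4


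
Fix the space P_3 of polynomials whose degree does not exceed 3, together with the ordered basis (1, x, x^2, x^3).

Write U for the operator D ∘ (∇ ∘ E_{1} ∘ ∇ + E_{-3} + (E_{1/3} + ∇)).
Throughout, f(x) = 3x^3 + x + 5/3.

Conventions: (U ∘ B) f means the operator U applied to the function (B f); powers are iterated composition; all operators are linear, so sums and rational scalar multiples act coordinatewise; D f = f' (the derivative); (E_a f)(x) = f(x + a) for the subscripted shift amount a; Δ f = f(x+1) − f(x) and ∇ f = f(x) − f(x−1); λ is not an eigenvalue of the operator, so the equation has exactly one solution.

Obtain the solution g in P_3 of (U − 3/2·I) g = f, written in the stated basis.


write g with unknown coordinates in the stated basis and equate coefficients in (U − 3/2·I) g = f
solving from the highest basis element down gives g = -2x^3 - 8x^2 - (26/3)x - 106/3
check: U g = -12x^2 - 12x - 154/3
so U g − 3/2·g = 3x^3 + x + 5/3 = f ✓

the image equals g(x) = -2x^3 - 8x^2 - (26/3)x - 106/3


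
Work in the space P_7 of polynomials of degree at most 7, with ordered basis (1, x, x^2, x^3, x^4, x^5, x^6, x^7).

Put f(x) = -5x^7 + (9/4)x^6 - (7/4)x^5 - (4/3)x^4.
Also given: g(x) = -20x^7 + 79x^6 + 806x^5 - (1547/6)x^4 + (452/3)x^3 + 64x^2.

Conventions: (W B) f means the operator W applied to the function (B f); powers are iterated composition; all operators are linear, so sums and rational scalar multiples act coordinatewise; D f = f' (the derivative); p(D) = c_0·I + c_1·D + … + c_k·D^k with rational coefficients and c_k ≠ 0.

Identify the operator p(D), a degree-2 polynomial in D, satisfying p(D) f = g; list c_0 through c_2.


c_0 = 4, c_1 = -2, c_2 = -4

D^0 f = -5x^7 + (9/4)x^6 - (7/4)x^5 - (4/3)x^4
D^1 f = -35x^6 + (27/2)x^5 - (35/4)x^4 - (16/3)x^3
D^2 f = -210x^5 + (135/2)x^4 - 35x^3 - 16x^2
matching coefficients of g against c_0 f + c_1 Df + … from the top degree down determines the c_i
solution: c_0 = 4, c_1 = -2, c_2 = -4


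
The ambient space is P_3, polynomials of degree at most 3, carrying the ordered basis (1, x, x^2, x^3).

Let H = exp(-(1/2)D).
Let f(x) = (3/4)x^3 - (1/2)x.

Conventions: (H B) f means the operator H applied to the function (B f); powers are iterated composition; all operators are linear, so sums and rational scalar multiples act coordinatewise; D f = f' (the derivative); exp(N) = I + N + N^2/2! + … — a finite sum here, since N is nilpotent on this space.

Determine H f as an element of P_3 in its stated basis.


order-1 term: -(9/8)x^2 + 1/4
order-2 term: (9/16)x
order-3 term: -3/32
the series for exp(-(1/2)D) f terminates at order 3
exp(-(1/2)D) f = (3/4)x^3 - (9/8)x^2 + (1/16)x + 5/32

the result is g(x) = (3/4)x^3 - (9/8)x^2 + (1/16)x + 5/32


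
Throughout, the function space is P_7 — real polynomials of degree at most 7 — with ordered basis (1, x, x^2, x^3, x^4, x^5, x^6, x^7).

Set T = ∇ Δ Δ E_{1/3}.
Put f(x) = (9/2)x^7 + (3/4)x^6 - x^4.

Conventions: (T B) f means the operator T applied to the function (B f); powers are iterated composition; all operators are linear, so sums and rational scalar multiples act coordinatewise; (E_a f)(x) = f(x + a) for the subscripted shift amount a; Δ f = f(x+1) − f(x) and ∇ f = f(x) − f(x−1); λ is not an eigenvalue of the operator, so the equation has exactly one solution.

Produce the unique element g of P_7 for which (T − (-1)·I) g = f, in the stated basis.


write g with unknown coordinates in the stated basis and equate coefficients in (T − (-1)·I) g = f
solving from the highest basis element down gives g = (9/2)x^7 + (3/4)x^6 - 946x^4 - 3240x^3 - 5580x^2 + 17899x + 36658
check: T g = 945x^4 + 3240x^3 + 5580x^2 - 17899x - 36658
so T g − (-1)·g = (9/2)x^7 + (3/4)x^6 - x^4 = f ✓

the result is g(x) = (9/2)x^7 + (3/4)x^6 - 946x^4 - 3240x^3 - 5580x^2 + 17899x + 36658


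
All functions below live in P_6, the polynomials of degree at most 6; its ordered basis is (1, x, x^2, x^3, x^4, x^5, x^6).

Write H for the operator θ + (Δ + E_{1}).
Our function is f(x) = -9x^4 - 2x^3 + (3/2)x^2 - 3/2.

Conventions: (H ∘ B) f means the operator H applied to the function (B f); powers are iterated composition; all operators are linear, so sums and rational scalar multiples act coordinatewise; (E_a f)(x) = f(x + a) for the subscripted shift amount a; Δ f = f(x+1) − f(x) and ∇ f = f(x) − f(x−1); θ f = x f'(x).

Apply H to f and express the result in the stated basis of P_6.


θ f = -36x^4 - 6x^3 + 3x^2
Δ f = -36x^3 - 60x^2 - 39x - 19/2
E_{1} f = -9x^4 - 38x^3 - (117/2)x^2 - 39x - 11
(Δ + E_{1}) f = -9x^4 - 74x^3 - (237/2)x^2 - 78x - 41/2
(θ + (Δ + E_{1})) f = -45x^4 - 80x^3 - (231/2)x^2 - 78x - 41/2

g(x) = -45x^4 - 80x^3 - (231/2)x^2 - 78x - 41/2


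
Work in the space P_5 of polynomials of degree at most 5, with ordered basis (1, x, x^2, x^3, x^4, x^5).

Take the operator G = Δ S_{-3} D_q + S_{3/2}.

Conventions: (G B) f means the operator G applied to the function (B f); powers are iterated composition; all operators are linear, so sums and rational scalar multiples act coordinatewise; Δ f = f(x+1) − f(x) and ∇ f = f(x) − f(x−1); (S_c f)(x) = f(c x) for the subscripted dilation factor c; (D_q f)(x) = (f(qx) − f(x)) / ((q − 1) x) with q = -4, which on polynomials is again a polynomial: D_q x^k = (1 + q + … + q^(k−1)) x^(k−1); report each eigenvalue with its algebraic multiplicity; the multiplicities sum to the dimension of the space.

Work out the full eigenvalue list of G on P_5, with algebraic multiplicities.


image of 1: 1
image of x: (3/2)x
image of x^2: (9/4)x^2 + 9
image of x^3: (27/8)x^3 + 234x + 117
image of x^4: (81/16)x^4 + 4131x^2 + 4131x + 1377
image of x^5: (243/32)x^5 + 66420x^3 + 99630x^2 + 66420x + 16605
the matrix is upper triangular; its diagonal is (1, 3/2, 9/4, 27/8, 81/16, 243/32)
for a triangular matrix the eigenvalues are the diagonal entries, with algebraic multiplicity their repetition count

λ = 1 (multiplicity 1), λ = 3/2 (multiplicity 1), λ = 9/4 (multiplicity 1), λ = 27/8 (multiplicity 1), λ = 81/16 (multiplicity 1), λ = 243/32 (multiplicity 1)
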